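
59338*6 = 356028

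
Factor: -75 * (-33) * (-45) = -1 * 3^4 * 5^3 * 11^1 = -111375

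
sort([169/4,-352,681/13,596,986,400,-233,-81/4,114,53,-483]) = [-483,-352,-233,-81/4,169/4,681/13,53,114,400,596,986]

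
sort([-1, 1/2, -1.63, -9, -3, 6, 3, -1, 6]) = [-9, -3, -1.63, -1, -1, 1/2, 3, 6, 6]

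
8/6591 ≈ 0.00121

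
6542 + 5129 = 11671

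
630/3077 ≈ 0.205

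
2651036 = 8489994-5838958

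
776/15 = 51+11/15 ≈ 51.73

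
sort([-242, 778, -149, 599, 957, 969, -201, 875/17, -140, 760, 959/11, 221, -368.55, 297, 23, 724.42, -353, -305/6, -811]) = [-811, -368.55, -353, -242, -201, -149, -140, -305/6, 23, 875/17, 959/11, 221, 297, 599, 724.42, 760, 778, 957, 969]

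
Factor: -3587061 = -1*3^1*449^1*2663^1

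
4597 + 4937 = 9534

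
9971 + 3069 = 13040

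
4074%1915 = 244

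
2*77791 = 155582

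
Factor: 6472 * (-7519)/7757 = -1 * 2^3 * 73^1 * 103^1 * 809^1 * 7757^(-1) = -48662968/7757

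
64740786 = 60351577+4389209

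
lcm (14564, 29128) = 29128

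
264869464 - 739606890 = -474737426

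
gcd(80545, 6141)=89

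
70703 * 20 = 1414060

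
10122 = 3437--6685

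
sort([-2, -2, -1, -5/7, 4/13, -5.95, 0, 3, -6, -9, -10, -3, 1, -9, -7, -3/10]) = [-10, -9, -9, -7, -6, -5.95, -3, -2, -2, -1, -5/7, -3/10, 0, 4/13, 1, 3]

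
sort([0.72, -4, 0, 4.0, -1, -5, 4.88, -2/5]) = [-5, -4, -1, -2/5, 0, 0.72, 4.0, 4.88]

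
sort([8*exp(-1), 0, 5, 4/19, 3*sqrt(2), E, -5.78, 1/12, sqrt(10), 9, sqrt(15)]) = [-5.78, 0, 1/12, 4/19, E, 8*exp(-1), sqrt(10), sqrt(15), 3*sqrt(2), 5, 9]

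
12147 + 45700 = 57847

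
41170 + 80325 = 121495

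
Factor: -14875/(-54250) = 2^(-1)*17^1*31^(-1) = 17/62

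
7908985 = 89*88865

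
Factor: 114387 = 3^1*7^1*13^1*419^1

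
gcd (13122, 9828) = 54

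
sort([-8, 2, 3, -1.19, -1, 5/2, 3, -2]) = [-8, -2, -1.19, -1, 2, 5/2, 3, 3]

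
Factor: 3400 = 2^3*5^2*17^1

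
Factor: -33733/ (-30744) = 2^ (-3)*3^ (-2)*79^1 = 79/72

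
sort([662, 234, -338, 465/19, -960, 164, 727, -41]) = [-960, -338, -41, 465/19, 164, 234, 662, 727]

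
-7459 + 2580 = -4879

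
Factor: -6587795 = -1*5^1*347^1*3797^1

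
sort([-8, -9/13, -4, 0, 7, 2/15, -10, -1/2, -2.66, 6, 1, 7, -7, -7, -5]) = [-10, -8, -7, -7, -5, -4, -2.66, -9/13, -1/2, 0, 2/15, 1, 6, 7, 7]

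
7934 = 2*3967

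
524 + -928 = -404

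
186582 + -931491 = -744909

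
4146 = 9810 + -5664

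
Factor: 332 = 2^2 * 83^1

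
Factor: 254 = 2^1*127^1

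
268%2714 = 268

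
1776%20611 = 1776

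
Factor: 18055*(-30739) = -1*5^1*23^1*59^1*157^1*521^1 = -554992645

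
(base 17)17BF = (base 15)21AD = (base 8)15742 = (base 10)7138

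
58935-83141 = -24206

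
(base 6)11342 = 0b11001101110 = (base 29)1rm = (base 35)1c1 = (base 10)1646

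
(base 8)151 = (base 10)105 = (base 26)41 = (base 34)33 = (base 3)10220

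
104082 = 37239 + 66843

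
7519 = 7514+5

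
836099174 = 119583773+716515401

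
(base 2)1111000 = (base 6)320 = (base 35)3f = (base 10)120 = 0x78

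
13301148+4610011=17911159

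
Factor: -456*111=-1*2^3*3^2*19^1*37^1=-50616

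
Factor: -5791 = -1 * 5791^1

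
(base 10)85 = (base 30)2p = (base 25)3a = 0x55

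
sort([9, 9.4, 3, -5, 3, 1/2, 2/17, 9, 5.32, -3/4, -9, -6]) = [-9, -6, -5, -3/4, 2/17, 1/2, 3, 3, 5.32, 9, 9, 9.4]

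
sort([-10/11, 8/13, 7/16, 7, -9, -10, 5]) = [-10, -9, -10/11, 7/16, 8/13, 5, 7]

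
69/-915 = -23/305≈-0.0754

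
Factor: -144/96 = -1 * 2^(-1) * 3^1 = -3/2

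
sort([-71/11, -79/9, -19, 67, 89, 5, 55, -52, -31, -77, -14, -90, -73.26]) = [-90, -77, -73.26, -52, -31, -19, -14, -79/9, -71/11, 5, 55, 67, 89]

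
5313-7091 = -1778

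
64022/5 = 12804 + 2/5 = 12804.40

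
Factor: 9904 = 2^4*619^1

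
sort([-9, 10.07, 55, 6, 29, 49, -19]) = [-19, -9, 6, 10.07, 29, 49, 55]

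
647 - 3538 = -2891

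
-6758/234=-3379/117 ≈ -28.88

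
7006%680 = 206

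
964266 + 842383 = 1806649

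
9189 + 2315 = 11504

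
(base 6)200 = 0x48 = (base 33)26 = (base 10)72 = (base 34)24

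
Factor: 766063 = 79^1 * 9697^1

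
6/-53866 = -3/26933 ≈ -0.000111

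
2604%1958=646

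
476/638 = 238/319 ≈ 0.746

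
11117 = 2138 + 8979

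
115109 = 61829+53280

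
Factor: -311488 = -1*2^6*31^1*157^1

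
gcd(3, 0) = 3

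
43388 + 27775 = 71163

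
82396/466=176 + 190/233 ≈ 176.82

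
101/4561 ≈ 0.0221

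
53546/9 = 5949 + 5/9 ≈ 5949.56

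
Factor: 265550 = 2^1 * 5^2 * 47^1 * 113^1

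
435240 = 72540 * 6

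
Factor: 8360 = 2^3 * 5^1 * 11^1 * 19^1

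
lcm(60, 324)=1620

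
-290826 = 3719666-4010492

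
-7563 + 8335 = 772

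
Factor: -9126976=-1 * 2^6 * 142609^1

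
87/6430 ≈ 0.0135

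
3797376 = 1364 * 2784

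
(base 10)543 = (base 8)1037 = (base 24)mf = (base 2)1000011111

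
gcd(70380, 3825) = 765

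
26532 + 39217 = 65749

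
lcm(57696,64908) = 519264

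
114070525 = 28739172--85331353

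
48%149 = 48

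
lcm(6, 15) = 30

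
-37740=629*(-60)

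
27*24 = 648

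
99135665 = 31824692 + 67310973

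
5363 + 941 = 6304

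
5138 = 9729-4591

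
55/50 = 11/10 = 1.10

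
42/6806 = 21/3403 ≈ 0.00617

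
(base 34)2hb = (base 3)10222110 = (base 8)5525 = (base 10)2901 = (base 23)5b3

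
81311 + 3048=84359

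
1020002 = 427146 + 592856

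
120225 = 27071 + 93154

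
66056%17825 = 12581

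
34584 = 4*8646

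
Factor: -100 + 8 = -1*2^2*23^1 = -92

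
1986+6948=8934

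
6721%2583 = 1555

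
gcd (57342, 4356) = 6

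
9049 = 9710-661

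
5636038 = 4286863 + 1349175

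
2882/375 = 7 + 257/375 ≈ 7.69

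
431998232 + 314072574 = 746070806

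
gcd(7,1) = 1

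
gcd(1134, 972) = 162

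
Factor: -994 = -1*2^1*7^1*71^1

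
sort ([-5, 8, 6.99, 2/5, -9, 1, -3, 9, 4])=[-9, -5, -3, 2/5, 1, 4, 6.99, 8, 9]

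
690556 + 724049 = 1414605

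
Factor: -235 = -1 * 5^1 * 47^1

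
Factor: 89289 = 3^3*3307^1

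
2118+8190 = 10308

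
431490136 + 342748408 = 774238544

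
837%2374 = 837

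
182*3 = 546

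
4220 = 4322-102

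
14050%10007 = 4043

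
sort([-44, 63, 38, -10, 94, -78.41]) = [-78.41, -44, -10, 38, 63, 94]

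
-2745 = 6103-8848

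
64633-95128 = -30495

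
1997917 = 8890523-6892606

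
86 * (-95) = -8170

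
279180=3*93060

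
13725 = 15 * 915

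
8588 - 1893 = 6695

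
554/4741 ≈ 0.117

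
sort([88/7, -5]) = [-5, 88/7]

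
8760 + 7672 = 16432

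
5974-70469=-64495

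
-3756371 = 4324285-8080656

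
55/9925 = 11/1985 ≈ 0.00554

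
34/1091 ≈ 0.0312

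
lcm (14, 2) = 14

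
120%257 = 120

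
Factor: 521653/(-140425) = -1 * 5^(-2) * 11^1 * 41^(-1) * 47^1 * 137^(-1) * 1009^1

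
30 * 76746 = 2302380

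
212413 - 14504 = 197909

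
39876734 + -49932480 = -10055746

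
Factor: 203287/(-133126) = -1*2^(-1)*37^(-1)*113^1 = -113/74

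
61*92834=5662874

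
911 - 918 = -7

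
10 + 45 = 55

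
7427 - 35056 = -27629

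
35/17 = 2 + 1/17 ≈ 2.06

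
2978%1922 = 1056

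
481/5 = 96 + 1/5 = 96.20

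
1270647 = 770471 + 500176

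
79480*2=158960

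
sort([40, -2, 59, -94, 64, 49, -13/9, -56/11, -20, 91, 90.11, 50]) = [-94, -20, -56/11, -2, -13/9, 40, 49, 50, 59, 64, 90.11, 91]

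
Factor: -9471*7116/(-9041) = 2^2*3^2*7^1*11^1*41^1*593^1*9041^(-1) = 67395636/9041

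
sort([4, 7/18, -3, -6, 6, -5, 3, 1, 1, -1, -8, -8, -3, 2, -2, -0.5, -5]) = [-8, -8, -6, -5, -5, -3, -3, -2, -1, -0.5, 7/18, 1, 1, 2, 3, 4, 6]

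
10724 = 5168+5556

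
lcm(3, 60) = 60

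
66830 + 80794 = 147624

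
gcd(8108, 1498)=2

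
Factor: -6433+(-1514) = -1*3^2*883^1 = -7947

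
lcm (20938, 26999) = 1025962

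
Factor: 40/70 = 2^2*7^(-1) = 4/7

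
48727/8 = 6090+7/8 ≈ 6090.88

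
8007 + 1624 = 9631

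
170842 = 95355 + 75487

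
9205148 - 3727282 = 5477866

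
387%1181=387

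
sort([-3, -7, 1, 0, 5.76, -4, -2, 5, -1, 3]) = [-7, -4, -3, -2, -1, 0, 1, 3, 5, 5.76]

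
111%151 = 111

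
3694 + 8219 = 11913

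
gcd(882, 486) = 18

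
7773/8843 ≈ 0.879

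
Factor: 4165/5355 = 3^(-2)*7^1 = 7/9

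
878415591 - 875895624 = 2519967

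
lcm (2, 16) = 16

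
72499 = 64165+8334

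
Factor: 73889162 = 2^1*3533^1*10457^1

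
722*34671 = 25032462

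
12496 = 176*71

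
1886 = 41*46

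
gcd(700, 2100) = 700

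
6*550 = 3300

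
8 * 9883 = 79064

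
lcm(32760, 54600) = 163800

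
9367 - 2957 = 6410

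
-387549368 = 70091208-457640576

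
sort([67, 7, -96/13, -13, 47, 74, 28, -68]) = [-68, -13, -96/13, 7, 28, 47, 67, 74]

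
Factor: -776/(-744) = 3^(-1)*31^(-1)*97^1 = 97/93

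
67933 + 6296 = 74229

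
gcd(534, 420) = 6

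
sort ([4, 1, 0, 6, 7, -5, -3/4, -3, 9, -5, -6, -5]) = [-6, -5, -5, -5, -3, -3/4, 0, 1, 4, 6, 7, 9]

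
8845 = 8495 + 350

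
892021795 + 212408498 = 1104430293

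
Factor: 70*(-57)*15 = -1*2^1*3^2*5^2*7^1*19^1 = -59850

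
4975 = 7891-2916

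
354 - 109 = 245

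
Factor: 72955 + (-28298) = 44657^1 = 44657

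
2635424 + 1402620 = 4038044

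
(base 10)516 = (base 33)fl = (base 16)204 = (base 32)g4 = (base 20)15g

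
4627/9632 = 661/1376 ≈ 0.480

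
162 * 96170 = 15579540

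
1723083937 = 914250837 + 808833100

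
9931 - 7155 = 2776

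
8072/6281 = 1 + 1791/6281 ≈ 1.29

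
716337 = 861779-145442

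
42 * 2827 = 118734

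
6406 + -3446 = 2960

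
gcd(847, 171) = 1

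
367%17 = 10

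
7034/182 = 3517/91 ≈ 38.65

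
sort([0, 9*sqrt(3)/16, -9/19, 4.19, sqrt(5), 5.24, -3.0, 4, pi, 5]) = [-3.0, -9/19, 0, 9*sqrt(3)/16, sqrt(5), pi, 4, 4.19, 5, 5.24]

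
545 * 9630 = 5248350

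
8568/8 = 1071 = 1071.00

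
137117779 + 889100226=1026218005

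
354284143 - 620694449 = -266410306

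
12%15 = 12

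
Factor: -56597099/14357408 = -1 * 2^ (-5) * 34513^ (-1) * 4353623^1 = -4353623/1104416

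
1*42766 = 42766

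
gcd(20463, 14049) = 3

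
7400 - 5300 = 2100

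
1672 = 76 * 22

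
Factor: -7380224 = -1 * 2^8 * 127^1 * 227^1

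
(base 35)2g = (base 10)86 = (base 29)2s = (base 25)3b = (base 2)1010110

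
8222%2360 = 1142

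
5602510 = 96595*58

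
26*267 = 6942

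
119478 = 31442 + 88036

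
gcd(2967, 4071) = 69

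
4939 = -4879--9818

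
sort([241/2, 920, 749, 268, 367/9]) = [367/9, 241/2, 268, 749, 920]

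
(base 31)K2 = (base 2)1001101110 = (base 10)622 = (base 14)326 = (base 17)22A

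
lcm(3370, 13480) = 13480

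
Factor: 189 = 3^3*7^1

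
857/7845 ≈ 0.109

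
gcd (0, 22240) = 22240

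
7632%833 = 135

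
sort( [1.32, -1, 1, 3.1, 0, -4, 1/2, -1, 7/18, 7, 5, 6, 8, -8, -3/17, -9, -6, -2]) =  [-9, -8, -6, -4, -2, -1, -1, -3/17, 0, 7/18, 1/2, 1, 1.32, 3.1, 5, 6, 7, 8]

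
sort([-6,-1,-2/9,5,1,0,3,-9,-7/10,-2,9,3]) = [-9,-6,-2,-1,-7/10,-2/9,0,1,3,3,5,9]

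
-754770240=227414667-982184907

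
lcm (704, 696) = 61248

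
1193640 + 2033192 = 3226832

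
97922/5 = 19584 + 2/5 = 19584.40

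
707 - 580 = 127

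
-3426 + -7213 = -10639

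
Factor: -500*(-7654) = 2^3*5^3*43^1*89^1 = 3827000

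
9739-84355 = -74616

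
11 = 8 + 3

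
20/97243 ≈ 0.000206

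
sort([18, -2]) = [-2, 18]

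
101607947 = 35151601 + 66456346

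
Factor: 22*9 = 2^1*3^2*11^1 = 198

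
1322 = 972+350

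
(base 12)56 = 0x42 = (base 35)1v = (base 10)66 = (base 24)2i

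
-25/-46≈0.543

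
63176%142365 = 63176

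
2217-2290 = -73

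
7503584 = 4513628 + 2989956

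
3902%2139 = 1763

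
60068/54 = 30034/27≈1112.37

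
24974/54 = 12487/27 ≈ 462.48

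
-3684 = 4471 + -8155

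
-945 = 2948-3893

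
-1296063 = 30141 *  (-43)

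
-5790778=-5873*986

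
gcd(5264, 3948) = 1316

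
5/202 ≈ 0.0248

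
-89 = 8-97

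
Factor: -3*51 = -1*3^2*17^1 = -153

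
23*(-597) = -13731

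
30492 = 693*44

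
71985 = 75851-3866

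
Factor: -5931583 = -1*7^1*89^1*9521^1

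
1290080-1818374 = -528294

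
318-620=-302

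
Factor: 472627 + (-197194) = 3^1 * 91811^1 = 275433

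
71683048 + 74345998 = 146029046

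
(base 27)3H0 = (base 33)2E6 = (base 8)5126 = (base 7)10500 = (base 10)2646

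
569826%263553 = 42720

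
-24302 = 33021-57323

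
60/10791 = 20/3597 ≈ 0.00556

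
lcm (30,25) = 150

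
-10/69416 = -5/34708 ≈ -0.000144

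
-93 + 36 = -57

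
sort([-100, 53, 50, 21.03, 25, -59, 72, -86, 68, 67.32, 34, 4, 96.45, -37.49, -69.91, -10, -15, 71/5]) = [-100, -86, -69.91, -59, -37.49, -15, -10, 4, 71/5, 21.03, 25, 34, 50, 53, 67.32, 68, 72, 96.45]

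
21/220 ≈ 0.0955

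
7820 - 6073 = 1747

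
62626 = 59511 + 3115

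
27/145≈0.186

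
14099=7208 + 6891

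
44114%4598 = 2732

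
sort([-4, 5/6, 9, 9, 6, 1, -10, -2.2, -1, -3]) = [-10, -4, -3, -2.2, -1, 5/6, 1, 6, 9, 9]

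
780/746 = 390/373 ≈ 1.05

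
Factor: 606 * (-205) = -1 * 2^1 * 3^1 * 5^1 * 41^1 * 101^1 = -124230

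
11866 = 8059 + 3807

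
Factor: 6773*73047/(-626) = -1*2^(-1)*3^1*13^2*313^(-1)*521^1*1873^1 = -494747331/626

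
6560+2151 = 8711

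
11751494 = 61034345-49282851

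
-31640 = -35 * 904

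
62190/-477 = -6910/53 ≈ -130.38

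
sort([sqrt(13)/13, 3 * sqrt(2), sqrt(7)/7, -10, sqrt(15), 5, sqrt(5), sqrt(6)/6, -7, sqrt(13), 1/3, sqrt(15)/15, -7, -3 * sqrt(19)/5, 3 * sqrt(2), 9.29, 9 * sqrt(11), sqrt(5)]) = [-10, -7, -7, -3 * sqrt(19)/5, sqrt(15)/15, sqrt(13)/13, 1/3, sqrt(7)/7, sqrt(6)/6, sqrt(5), sqrt(5), sqrt(13), sqrt(15), 3 * sqrt(2), 3 * sqrt(2), 5, 9.29, 9 * sqrt(11)]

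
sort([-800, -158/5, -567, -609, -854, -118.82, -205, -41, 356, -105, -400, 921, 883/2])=[-854, -800, -609, -567, -400, -205, -118.82, -105, -41, -158/5, 356, 883/2, 921]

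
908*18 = 16344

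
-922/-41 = 22 + 20/41 ≈ 22.49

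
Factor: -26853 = -1*3^1*8951^1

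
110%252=110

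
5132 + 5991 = 11123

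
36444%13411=9622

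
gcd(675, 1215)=135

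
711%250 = 211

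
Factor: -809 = -1*809^1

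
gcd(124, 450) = 2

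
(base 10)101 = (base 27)3k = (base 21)4h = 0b1100101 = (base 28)3h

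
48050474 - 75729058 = -27678584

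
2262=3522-1260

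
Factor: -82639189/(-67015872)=2^(-6)*3^(-2)*7^(-1)*11^(-1)*19^1*1229^1*1511^(-1)*3539^1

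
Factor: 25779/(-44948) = -1*2^(-2)*3^1*13^1*17^(-1) = -39/68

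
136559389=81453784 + 55105605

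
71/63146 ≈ 0.00112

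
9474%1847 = 239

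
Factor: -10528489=-1 * 19^1 * 149^1 * 3719^1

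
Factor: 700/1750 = 2^1*5^(-1) = 2/5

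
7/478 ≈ 0.0146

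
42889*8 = 343112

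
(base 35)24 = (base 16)4a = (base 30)2e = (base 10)74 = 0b1001010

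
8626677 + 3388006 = 12014683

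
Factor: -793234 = -1*2^1*13^1*30509^1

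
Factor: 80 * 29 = 2^4 * 5^1 * 29^1 = 2320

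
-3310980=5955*(-556) 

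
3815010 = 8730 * 437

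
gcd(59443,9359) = 1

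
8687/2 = 4343+1/2 = 4343.50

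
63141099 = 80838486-17697387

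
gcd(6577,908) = 1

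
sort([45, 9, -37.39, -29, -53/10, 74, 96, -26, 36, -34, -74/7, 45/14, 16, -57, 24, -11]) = [-57, -37.39, -34, -29, -26, -11, -74/7, -53/10, 45/14, 9, 16, 24, 36, 45, 74, 96]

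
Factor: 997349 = 23^1 * 103^1 * 421^1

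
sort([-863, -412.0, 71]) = [-863, -412.0, 71]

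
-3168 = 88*(-36)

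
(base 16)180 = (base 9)466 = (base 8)600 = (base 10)384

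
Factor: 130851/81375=3^1 * 5^(-3) * 67^1=201/125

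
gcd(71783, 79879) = 23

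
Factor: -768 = -1 * 2^8 * 3^1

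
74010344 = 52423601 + 21586743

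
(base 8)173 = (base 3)11120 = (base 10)123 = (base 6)323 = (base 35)3i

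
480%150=30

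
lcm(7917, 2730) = 79170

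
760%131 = 105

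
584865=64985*9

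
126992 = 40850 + 86142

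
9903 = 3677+6226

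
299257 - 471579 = -172322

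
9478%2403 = 2269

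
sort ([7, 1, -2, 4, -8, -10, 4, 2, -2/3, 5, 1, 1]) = [-10, -8, -2, -2/3, 1, 1, 1, 2, 4, 4, 5, 7]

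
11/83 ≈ 0.133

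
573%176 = 45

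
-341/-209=31/19 ≈ 1.63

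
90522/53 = 1707+51/53≈1707.96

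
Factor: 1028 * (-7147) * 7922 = -1 * 2^3 * 7^1 * 17^1 * 233^1 * 257^1 * 1021^1 = -58203852952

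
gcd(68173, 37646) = 7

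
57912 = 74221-16309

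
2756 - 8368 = -5612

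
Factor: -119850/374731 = -1*2^1*3^1*5^2*7^ (-1)*67^ (-1) = -150/469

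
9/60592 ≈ 0.000149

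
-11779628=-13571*868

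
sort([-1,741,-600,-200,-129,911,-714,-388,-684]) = [-714,-684,-600,-388,-200,-129,-1,741,911]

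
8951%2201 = 147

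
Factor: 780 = 2^2*3^1*5^1*13^1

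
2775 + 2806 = 5581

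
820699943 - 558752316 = 261947627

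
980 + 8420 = 9400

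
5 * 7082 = 35410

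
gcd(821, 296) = 1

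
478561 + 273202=751763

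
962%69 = 65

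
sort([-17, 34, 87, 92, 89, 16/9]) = [-17, 16/9, 34, 87, 89, 92]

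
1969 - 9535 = -7566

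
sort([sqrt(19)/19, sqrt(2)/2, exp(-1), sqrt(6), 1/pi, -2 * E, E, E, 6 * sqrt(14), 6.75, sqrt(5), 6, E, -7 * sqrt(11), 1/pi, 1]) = [-7 * sqrt(11), -2 * E, sqrt(19)/19, 1/pi, 1/pi, exp(-1), sqrt(2)/2, 1, sqrt(5), sqrt(6), E, E, E, 6, 6.75, 6 * sqrt(14)]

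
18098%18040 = 58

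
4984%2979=2005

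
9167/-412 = -89/4 = -22.25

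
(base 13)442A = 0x251C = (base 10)9500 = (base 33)8NT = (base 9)14025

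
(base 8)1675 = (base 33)t0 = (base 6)4233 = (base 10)957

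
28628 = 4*7157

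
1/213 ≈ 0.00469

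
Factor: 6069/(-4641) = -1*13^(-1)*17^1 = -17/13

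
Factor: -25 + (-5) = -1*2^1*3^1*5^1 = -30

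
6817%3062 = 693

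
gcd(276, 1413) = 3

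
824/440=1+48/55 ≈ 1.87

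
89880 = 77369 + 12511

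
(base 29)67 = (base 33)5g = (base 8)265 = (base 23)7k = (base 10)181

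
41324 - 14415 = 26909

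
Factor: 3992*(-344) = -1*2^6*43^1*499^1 = -1373248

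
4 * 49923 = 199692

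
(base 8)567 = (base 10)375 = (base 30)cf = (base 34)b1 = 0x177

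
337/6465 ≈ 0.0521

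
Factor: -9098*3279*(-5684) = 2^3*3^1*7^2*29^1*1093^1*4549^1 = 169567031928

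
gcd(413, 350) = 7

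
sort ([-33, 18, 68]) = [-33, 18, 68]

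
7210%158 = 100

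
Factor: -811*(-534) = 2^1*3^1*89^1*811^1 = 433074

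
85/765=1/9 ≈ 0.111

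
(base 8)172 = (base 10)122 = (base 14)8a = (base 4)1322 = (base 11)101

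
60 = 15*4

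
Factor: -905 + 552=-1 * 353^1=-353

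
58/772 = 29/386 ≈ 0.0751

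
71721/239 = 300 + 21/239 ≈ 300.09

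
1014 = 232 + 782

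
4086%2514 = 1572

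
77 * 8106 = 624162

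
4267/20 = 213 + 7/20 = 213.35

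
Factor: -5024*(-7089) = 2^5*3^1*17^1*139^1*157^1 = 35615136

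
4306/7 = 615 + 1/7 ≈ 615.14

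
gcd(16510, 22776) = 26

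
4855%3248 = 1607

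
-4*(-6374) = 25496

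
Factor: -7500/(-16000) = 2^(-5)*3^1*5^1 = 15/32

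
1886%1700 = 186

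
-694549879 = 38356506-732906385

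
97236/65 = 1495 + 61/65 ≈ 1495.94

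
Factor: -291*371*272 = -1*2^4*3^1*7^1*17^1*53^1*97^1 = -29365392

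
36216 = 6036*6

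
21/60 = 7/20 = 0.35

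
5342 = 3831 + 1511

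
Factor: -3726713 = -1*23^1*311^1*521^1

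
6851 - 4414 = 2437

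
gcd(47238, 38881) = 1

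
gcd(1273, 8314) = 1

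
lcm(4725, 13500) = 94500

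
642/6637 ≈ 0.0967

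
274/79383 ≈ 0.00345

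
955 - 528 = 427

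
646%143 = 74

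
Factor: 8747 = 8747^1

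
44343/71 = 624 + 39/71 ≈ 624.55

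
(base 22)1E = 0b100100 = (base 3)1100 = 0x24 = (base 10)36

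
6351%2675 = 1001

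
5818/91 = 63 + 85/91 ≈ 63.93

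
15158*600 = 9094800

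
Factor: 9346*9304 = 2^4*1163^1*4673^1 = 86955184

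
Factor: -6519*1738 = -1*2^1*3^1*11^1*41^1*53^1*79^1 = -11330022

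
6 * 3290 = 19740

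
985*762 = 750570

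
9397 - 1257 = 8140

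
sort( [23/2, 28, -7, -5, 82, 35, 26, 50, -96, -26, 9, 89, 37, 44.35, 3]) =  [-96, -26, -7, -5, 3, 9, 23/2, 26, 28, 35, 37, 44.35, 50, 82, 89]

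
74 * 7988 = 591112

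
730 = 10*73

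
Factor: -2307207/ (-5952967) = 3^1*7^1*37^ (-1)*181^1*251^ (-1)*607^1*641^ (-1)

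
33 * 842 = 27786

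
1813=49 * 37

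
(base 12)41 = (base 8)61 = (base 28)1l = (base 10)49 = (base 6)121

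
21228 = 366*58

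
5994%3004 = 2990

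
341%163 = 15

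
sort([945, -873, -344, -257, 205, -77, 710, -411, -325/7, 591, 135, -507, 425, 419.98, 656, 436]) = [-873, -507, -411, -344, -257, -77, -325/7, 135, 205, 419.98, 425, 436, 591, 656, 710, 945]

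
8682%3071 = 2540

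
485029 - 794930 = -309901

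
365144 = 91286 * 4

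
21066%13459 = 7607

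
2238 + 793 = 3031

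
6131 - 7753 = -1622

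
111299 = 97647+13652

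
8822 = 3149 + 5673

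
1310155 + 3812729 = 5122884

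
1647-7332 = -5685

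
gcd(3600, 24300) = 900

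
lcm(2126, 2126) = 2126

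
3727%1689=349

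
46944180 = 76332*615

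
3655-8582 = -4927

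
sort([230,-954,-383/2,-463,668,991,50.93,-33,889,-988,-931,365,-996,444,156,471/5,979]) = [-996,-988,-954,-931,-463,-383/2,-33,50.93,471/5,156,230,365,444,668,889,979,991]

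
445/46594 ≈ 0.00955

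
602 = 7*86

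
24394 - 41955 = -17561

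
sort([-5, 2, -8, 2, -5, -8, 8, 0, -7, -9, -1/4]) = [-9, -8, -8, -7, -5, -5, -1/4, 0, 2, 2, 8]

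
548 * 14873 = 8150404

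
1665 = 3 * 555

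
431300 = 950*454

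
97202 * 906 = 88065012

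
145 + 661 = 806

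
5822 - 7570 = -1748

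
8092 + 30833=38925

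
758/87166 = 379/43583 ≈ 0.00870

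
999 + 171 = 1170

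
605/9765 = 121/1953 ≈ 0.0620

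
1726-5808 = -4082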